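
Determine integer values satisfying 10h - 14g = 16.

Step 1: Check solvability.
gcd(10, 14) = 2
Since 2 divides 16, solutions exist.

Step 2: Apply extended Euclidean algorithm to find gcd.
We find integers such that 10*x0 + 14*y0 = 2

Step 3: Scale the particular solution.
Multiply by 16/2 = 8:
h = 24, g = 16

Step 4: Verify.
10*(24) - 14*(16) = 16 = 16 ✓

h = 24, g = 16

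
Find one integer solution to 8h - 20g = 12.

Step 1: Check solvability.
gcd(8, 20) = 4
Since 4 divides 12, solutions exist.

Step 2: Apply extended Euclidean algorithm to find gcd.
We find integers such that 8*x0 + 20*y0 = 4

Step 3: Scale the particular solution.
Multiply by 12/4 = 3:
h = -6, g = -3

Step 4: Verify.
8*(-6) - 20*(-3) = 12 = 12 ✓

h = -6, g = -3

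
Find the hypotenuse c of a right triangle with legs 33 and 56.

c² = a² + b² = 33² + 56² = 1089 + 3136 = 4225
c = sqrt(4225) = 65

65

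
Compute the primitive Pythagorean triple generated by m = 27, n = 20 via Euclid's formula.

a = m² - n² = 27² - 20² = 729 - 400 = 329
b = 2mn = 2·27·20 = 1080
c = m² + n² = 729 + 400 = 1129
Verify: 329² + 1080² = 108241 + 1166400 = 1274641 = 1129² ✓

(329, 1080, 1129)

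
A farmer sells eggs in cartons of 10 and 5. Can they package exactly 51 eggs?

We need non-negative a, b with 10a + 5b = 51.
gcd(10, 5) = 5, and 5 does not divide 51.
No integer solutions exist.

No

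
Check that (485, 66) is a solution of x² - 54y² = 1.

Compute x² = 485² = 235225
Compute 54y² = 54·66² = 54·4356 = 235224
x² - 54y² = 235225 - 235224 = 1
Since this equals 1, (485, 66) is a solution.

Yes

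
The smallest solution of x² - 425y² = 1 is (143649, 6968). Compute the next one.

Solutions to x² - Dy² = 1 are generated by powers of (x₀ + y₀√D).
The next solution satisfies x₁ + y₁√425 = (x₀ + y₀√425)², giving:
x₁ = x₀² + 425y₀² = 143649² + 425·6968² = 20635035201 + 20635035200 = 41270070401
y₁ = 2x₀y₀ = 2·143649·6968 = 2001892464

Verify: 41270070401² - 425·2001892464² = 1703218710903496300801 - 1703218710903496300800 = 1 ✓

x = 41270070401, y = 2001892464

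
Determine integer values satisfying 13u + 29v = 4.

Step 1: Check solvability.
gcd(13, 29) = 1
Since 1 divides 4, solutions exist.

Step 2: Apply extended Euclidean algorithm to find gcd.
We find integers such that 13*x0 + 29*y0 = 1

Step 3: Scale the particular solution.
Multiply by 4/1 = 4:
u = 36, v = -16

Step 4: Verify.
13*(36) + 29*(-16) = 4 = 4 ✓

u = 36, v = -16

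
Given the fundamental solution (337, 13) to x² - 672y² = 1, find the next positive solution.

Solutions to x² - Dy² = 1 are generated by powers of (x₀ + y₀√D).
The next solution satisfies x₁ + y₁√672 = (x₀ + y₀√672)², giving:
x₁ = x₀² + 672y₀² = 337² + 672·13² = 113569 + 113568 = 227137
y₁ = 2x₀y₀ = 2·337·13 = 8762

Verify: 227137² - 672·8762² = 51591216769 - 51591216768 = 1 ✓

x = 227137, y = 8762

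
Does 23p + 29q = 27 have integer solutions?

Step 1: Compute gcd(23, 29).
gcd(23, 29) = 1

Step 2: Check divisibility.
Does 1 divide 27? 27 = 1 x 27, so yes.

By the theorem on linear Diophantine equations, 23p + 29q = 27 has integer solutions if and only if gcd(23, 29) divides 27. Since 1 | 27, solutions exist.

Yes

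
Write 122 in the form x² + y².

We need to find integers x, y > 0 such that x² + y² = 122.
Trying x = 1: y² = 122 - 1² = 122 - 1 = 121
y = 11
Check: 1² + 11² = 1 + 121 = 122 ✓

122 = 1² + 11²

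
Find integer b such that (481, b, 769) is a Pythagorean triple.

b² = c² - a² = 769² - 481² = 591361 - 231361 = 360000
b = sqrt(360000) = 600

600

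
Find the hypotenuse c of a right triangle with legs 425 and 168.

c² = a² + b² = 425² + 168² = 180625 + 28224 = 208849
c = 457

457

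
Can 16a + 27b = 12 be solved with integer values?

Step 1: Compute gcd(16, 27).
gcd(16, 27) = 1

Step 2: Check divisibility.
Does 1 divide 12? 12 = 1 x 12, so yes.

By the theorem on linear Diophantine equations, 16a + 27b = 12 has integer solutions if and only if gcd(16, 27) divides 12. Since 1 | 12, solutions exist.

Yes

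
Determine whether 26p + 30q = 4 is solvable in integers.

Step 1: Compute gcd(26, 30).
gcd(26, 30) = 2

Step 2: Check divisibility.
Does 2 divide 4? 4 = 2 x 2, so yes.

By the theorem on linear Diophantine equations, 26p + 30q = 4 has integer solutions if and only if gcd(26, 30) divides 4. Since 2 | 4, solutions exist.

Yes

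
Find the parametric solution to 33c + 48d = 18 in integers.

Step 1: Compute gcd(33, 48) = 3.
Since 3 divides 18, solutions exist.

Step 2: Find a particular solution using extended Euclidean algorithm.
We get c₀ = 18, d₀ = -12.
Check: 33*18 + 48*-12 = 18 = 18 ✓

Step 3: Write the general solution.
c = 18 + (48/3)t = 18 + 16t
d = -12 - (33/3)t = -12 - 11t
for any integer t.

c = 18 + 16t, d = -12 - 11t for integer t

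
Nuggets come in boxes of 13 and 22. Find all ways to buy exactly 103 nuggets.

We need non-negative integers (x, y) with 13x + 22y = 103.
For each x in 0..7, check if 103 - 13x is a non-negative multiple of 22.
No x yields an integer y ≥ 0.

No solution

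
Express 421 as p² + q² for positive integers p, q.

We need to find integers p, q > 0 such that p² + q² = 421.
Trying p = 14: q² = 421 - 14² = 421 - 196 = 225
q = 15
Check: 14² + 15² = 196 + 225 = 421 ✓

421 = 14² + 15²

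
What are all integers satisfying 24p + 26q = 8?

Step 1: Compute gcd(24, 26) = 2.
Since 2 divides 8, solutions exist.

Step 2: Find a particular solution using extended Euclidean algorithm.
We get p₀ = -4, q₀ = 4.
Check: 24*-4 + 26*4 = 8 = 8 ✓

Step 3: Write the general solution.
p = -4 + (26/2)t = -4 + 13t
q = 4 - (24/2)t = 4 - 12t
for any integer t.

p = -4 + 13t, q = 4 - 12t for integer t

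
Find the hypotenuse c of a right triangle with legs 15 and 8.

c² = a² + b² = 15² + 8² = 225 + 64 = 289
c = sqrt(289) = 17

17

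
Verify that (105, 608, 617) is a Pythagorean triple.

Compute a² + b² = 105² + 608² = 11025 + 369664 = 380689
Compute c² = 617² = 380689
Since 380689 = 380689, confirmed.

Yes, it is a Pythagorean triple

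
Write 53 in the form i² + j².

We need to find integers i, j > 0 such that i² + j² = 53.
Trying i = 2: j² = 53 - 2² = 53 - 4 = 49
j = 7
Check: 2² + 7² = 4 + 49 = 53 ✓

53 = 2² + 7²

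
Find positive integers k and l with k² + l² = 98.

We need to find integers k, l > 0 such that k² + l² = 98.
Trying k = 7: l² = 98 - 7² = 98 - 49 = 49
l = 7
Check: 7² + 7² = 49 + 49 = 98 ✓

98 = 7² + 7²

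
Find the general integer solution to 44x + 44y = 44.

Step 1: Compute gcd(44, 44) = 44.
Since 44 divides 44, solutions exist.

Step 2: Find a particular solution using extended Euclidean algorithm.
We get x₀ = 0, y₀ = 1.
Check: 44*0 + 44*1 = 44 = 44 ✓

Step 3: Write the general solution.
x = 0 + (44/44)t = 0 + 1t
y = 1 - (44/44)t = 1 - 1t
for any integer t.

x = 0 + 1t, y = 1 - 1t for integer t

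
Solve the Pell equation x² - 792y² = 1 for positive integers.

We seek the smallest positive integers (x, y) with x² - 792y² = 1, i.e., x² = 792y² + 1.
Try successive y values:
y = 1: x² = 792·1² + 1 = 793, not a perfect square
y = 2: x² = 792·2² + 1 = 3169, not a perfect square
y = 3: x² = 792·3² + 1 = 7129, not a perfect square
... continuing the search (or via continued fractions) ...
y = 7: x² = 792·7² + 1 = 38809, x = 197 ✓

Verify: 197² - 792·7² = 38809 - 38808 = 1 ✓

x = 197, y = 7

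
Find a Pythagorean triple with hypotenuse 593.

We need a² + b² = 593² = 351649.
Trying: 465² + 368² = 216225 + 135424 = 351649 ✓

(465, 368, 593)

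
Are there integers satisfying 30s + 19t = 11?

Step 1: Compute gcd(30, 19).
gcd(30, 19) = 1

Step 2: Check divisibility.
Does 1 divide 11? 11 = 1 x 11, so yes.

By the theorem on linear Diophantine equations, 30s + 19t = 11 has integer solutions if and only if gcd(30, 19) divides 11. Since 1 | 11, solutions exist.

Yes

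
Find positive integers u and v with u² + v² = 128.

We need to find integers u, v > 0 such that u² + v² = 128.
Trying u = 8: v² = 128 - 8² = 128 - 64 = 64
v = 8
Check: 8² + 8² = 64 + 64 = 128 ✓

128 = 8² + 8²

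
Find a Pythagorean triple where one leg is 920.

We need the other leg and hypotenuse such that 920² + x² = c².
Take x = 129, c = 929: 920² + 129² = 846400 + 16641 = 863041 = 929² ✓
Triple: (129, 920, 929)

(129, 920, 929)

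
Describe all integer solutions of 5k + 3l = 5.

Step 1: Compute gcd(5, 3) = 1.
Since 1 divides 5, solutions exist.

Step 2: Find a particular solution using extended Euclidean algorithm.
We get k₀ = -5, l₀ = 10.
Check: 5*-5 + 3*10 = 5 = 5 ✓

Step 3: Write the general solution.
k = -5 + (3/1)t = -5 + 3t
l = 10 - (5/1)t = 10 - 5t
for any integer t.

k = -5 + 3t, l = 10 - 5t for integer t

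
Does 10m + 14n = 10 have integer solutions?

Step 1: Compute gcd(10, 14).
gcd(10, 14) = 2

Step 2: Check divisibility.
Does 2 divide 10? 10 = 2 x 5, so yes.

By the theorem on linear Diophantine equations, 10m + 14n = 10 has integer solutions if and only if gcd(10, 14) divides 10. Since 2 | 10, solutions exist.

Yes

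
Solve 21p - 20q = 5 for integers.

Step 1: Check solvability.
gcd(21, 20) = 1
Since 1 divides 5, solutions exist.

Step 2: Apply extended Euclidean algorithm to find gcd.
We find integers such that 21*x0 + 20*y0 = 1

Step 3: Scale the particular solution.
Multiply by 5/1 = 5:
p = 5, q = 5

Step 4: Verify.
21*(5) - 20*(5) = 5 = 5 ✓

p = 5, q = 5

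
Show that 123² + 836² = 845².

Compute a² + b² = 123² + 836² = 15129 + 698896 = 714025
Compute c² = 845² = 714025
Since 714025 = 714025, confirmed.

Yes, it is a Pythagorean triple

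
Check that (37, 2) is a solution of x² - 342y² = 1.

Compute x² = 37² = 1369
Compute 342y² = 342·2² = 342·4 = 1368
x² - 342y² = 1369 - 1368 = 1
Since this equals 1, (37, 2) is a solution.

Yes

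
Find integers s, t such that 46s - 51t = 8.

Step 1: Check solvability.
gcd(46, 51) = 1
Since 1 divides 8, solutions exist.

Step 2: Apply extended Euclidean algorithm to find gcd.
We find integers such that 46*x0 + 51*y0 = 1

Step 3: Scale the particular solution.
Multiply by 8/1 = 8:
s = 80, t = 72

Step 4: Verify.
46*(80) - 51*(72) = 8 = 8 ✓

s = 80, t = 72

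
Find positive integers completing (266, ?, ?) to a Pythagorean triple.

We need the other leg and hypotenuse such that 266² + x² = c².
Take x = 312, c = 410: 266² + 312² = 70756 + 97344 = 168100 = 410² ✓
Triple: (266, 312, 410)

(266, 312, 410)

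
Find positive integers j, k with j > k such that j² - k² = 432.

Factor: j² - k² = (j+k)(j-k) = 432.
We need two factors of 432 with the same parity.
Use j+k = 216 and j-k = 2 (product 216·2 = 432).
Adding: 2j = 218, so j = 109.
Subtracting: 2k = 214, so k = 107.
Check: 109² - 107² = 11881 - 11449 = 432 ✓

j = 109, k = 107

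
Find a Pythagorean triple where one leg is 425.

We need the other leg and hypotenuse such that 425² + x² = c².
Take x = 168, c = 457: 425² + 168² = 180625 + 28224 = 208849 = 457² ✓
Triple: (425, 168, 457)

(425, 168, 457)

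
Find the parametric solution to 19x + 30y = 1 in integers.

Step 1: Compute gcd(19, 30) = 1.
Since 1 divides 1, solutions exist.

Step 2: Find a particular solution using extended Euclidean algorithm.
We get x₀ = -11, y₀ = 7.
Check: 19*-11 + 30*7 = 1 = 1 ✓

Step 3: Write the general solution.
x = -11 + (30/1)t = -11 + 30t
y = 7 - (19/1)t = 7 - 19t
for any integer t.

x = -11 + 30t, y = 7 - 19t for integer t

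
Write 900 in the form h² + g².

We need to find integers h, g > 0 such that h² + g² = 900.
Trying h = 18: g² = 900 - 18² = 900 - 324 = 576
g = 24
Check: 18² + 24² = 324 + 576 = 900 ✓

900 = 18² + 24²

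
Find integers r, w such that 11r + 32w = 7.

Step 1: Check solvability.
gcd(11, 32) = 1
Since 1 divides 7, solutions exist.

Step 2: Apply extended Euclidean algorithm to find gcd.
We find integers such that 11*x0 + 32*y0 = 1

Step 3: Scale the particular solution.
Multiply by 7/1 = 7:
r = 21, w = -7

Step 4: Verify.
11*(21) + 32*(-7) = 7 = 7 ✓

r = 21, w = -7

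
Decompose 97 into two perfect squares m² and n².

We need to find integers m, n > 0 such that m² + n² = 97.
Trying m = 4: n² = 97 - 4² = 97 - 16 = 81
n = 9
Check: 4² + 9² = 16 + 81 = 97 ✓

97 = 4² + 9²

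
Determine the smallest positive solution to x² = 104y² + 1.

We seek the smallest positive integers (x, y) with x² - 104y² = 1, i.e., x² = 104y² + 1.
Try successive y values:
y = 1: x² = 104·1² + 1 = 105, not a perfect square
y = 2: x² = 104·2² + 1 = 417, not a perfect square
y = 3: x² = 104·3² + 1 = 937, not a perfect square
... continuing the search (or via continued fractions) ...
y = 5: x² = 104·5² + 1 = 2601, x = 51 ✓

Verify: 51² - 104·5² = 2601 - 2600 = 1 ✓

x = 51, y = 5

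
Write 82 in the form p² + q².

We need to find integers p, q > 0 such that p² + q² = 82.
Trying p = 1: q² = 82 - 1² = 82 - 1 = 81
q = 9
Check: 1² + 9² = 1 + 81 = 82 ✓

82 = 1² + 9²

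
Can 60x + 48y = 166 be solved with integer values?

Step 1: Compute gcd(60, 48).
gcd(60, 48) = 12

Step 2: Check divisibility.
Does 12 divide 166? 166 = 12 x 13 + 10, so no.

By the theorem on linear Diophantine equations, 60x + 48y = 166 has integer solutions if and only if gcd(60, 48) divides 166. Since 12 does not divide 166, no solutions exist.

No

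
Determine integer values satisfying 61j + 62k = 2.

Step 1: Check solvability.
gcd(61, 62) = 1
Since 1 divides 2, solutions exist.

Step 2: Apply extended Euclidean algorithm to find gcd.
We find integers such that 61*x0 + 62*y0 = 1

Step 3: Scale the particular solution.
Multiply by 2/1 = 2:
j = -2, k = 2

Step 4: Verify.
61*(-2) + 62*(2) = 2 = 2 ✓

j = -2, k = 2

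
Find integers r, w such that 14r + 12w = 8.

Step 1: Check solvability.
gcd(14, 12) = 2
Since 2 divides 8, solutions exist.

Step 2: Apply extended Euclidean algorithm to find gcd.
We find integers such that 14*x0 + 12*y0 = 2

Step 3: Scale the particular solution.
Multiply by 8/2 = 4:
r = 4, w = -4

Step 4: Verify.
14*(4) + 12*(-4) = 8 = 8 ✓

r = 4, w = -4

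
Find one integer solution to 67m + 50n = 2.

Step 1: Check solvability.
gcd(67, 50) = 1
Since 1 divides 2, solutions exist.

Step 2: Apply extended Euclidean algorithm to find gcd.
We find integers such that 67*x0 + 50*y0 = 1

Step 3: Scale the particular solution.
Multiply by 2/1 = 2:
m = 6, n = -8

Step 4: Verify.
67*(6) + 50*(-8) = 2 = 2 ✓

m = 6, n = -8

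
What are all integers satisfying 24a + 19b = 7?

Step 1: Compute gcd(24, 19) = 1.
Since 1 divides 7, solutions exist.

Step 2: Find a particular solution using extended Euclidean algorithm.
We get a₀ = 28, b₀ = -35.
Check: 24*28 + 19*-35 = 7 = 7 ✓

Step 3: Write the general solution.
a = 28 + (19/1)t = 28 + 19t
b = -35 - (24/1)t = -35 - 24t
for any integer t.

a = 28 + 19t, b = -35 - 24t for integer t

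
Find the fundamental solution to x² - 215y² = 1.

We seek the smallest positive integers (x, y) with x² - 215y² = 1, i.e., x² = 215y² + 1.
Try successive y values:
y = 1: x² = 215·1² + 1 = 216, not a perfect square
y = 2: x² = 215·2² + 1 = 861, not a perfect square
y = 3: x² = 215·3² + 1 = 1936, x = 44 ✓

Verify: 44² - 215·3² = 1936 - 1935 = 1 ✓

x = 44, y = 3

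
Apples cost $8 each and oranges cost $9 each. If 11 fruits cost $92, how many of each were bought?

Let a = apples, o = oranges.
a + o = 11
8a + 9o = 92
Substitute o = 11 - a:
8a + 9(11 - a) = 92
(8 - 9)a = 92 - 99
-1a = -7
a = 7, o = 11 - 7 = 4

Apples: 7, Oranges: 4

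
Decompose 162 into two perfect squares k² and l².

We need to find integers k, l > 0 such that k² + l² = 162.
Trying k = 9: l² = 162 - 9² = 162 - 81 = 81
l = 9
Check: 9² + 9² = 81 + 81 = 162 ✓

162 = 9² + 9²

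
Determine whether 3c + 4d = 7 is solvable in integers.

Step 1: Compute gcd(3, 4).
gcd(3, 4) = 1

Step 2: Check divisibility.
Does 1 divide 7? 7 = 1 x 7, so yes.

By the theorem on linear Diophantine equations, 3c + 4d = 7 has integer solutions if and only if gcd(3, 4) divides 7. Since 1 | 7, solutions exist.

Yes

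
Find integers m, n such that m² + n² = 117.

We need to find integers m, n > 0 such that m² + n² = 117.
Trying m = 6: n² = 117 - 6² = 117 - 36 = 81
n = 9
Check: 6² + 9² = 36 + 81 = 117 ✓

117 = 6² + 9²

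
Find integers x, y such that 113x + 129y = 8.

Step 1: Check solvability.
gcd(113, 129) = 1
Since 1 divides 8, solutions exist.

Step 2: Apply extended Euclidean algorithm to find gcd.
We find integers such that 113*x0 + 129*y0 = 1

Step 3: Scale the particular solution.
Multiply by 8/1 = 8:
x = 64, y = -56

Step 4: Verify.
113*(64) + 129*(-56) = 8 = 8 ✓

x = 64, y = -56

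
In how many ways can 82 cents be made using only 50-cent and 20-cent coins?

We need non-negative integers (x, y) with 50x + 20y = 82.
For each x from 0 to 1, check if (82 - 50x) is a non-negative multiple of 20.
Solutions (x, y): none
Count: 0

0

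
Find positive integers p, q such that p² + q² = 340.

Search for p with 340 - p² a perfect square.
p = 4: 340 - 4² = 340 - 16 = 324 = 18² ✓
So p = 4, q = 18.

p = 4, q = 18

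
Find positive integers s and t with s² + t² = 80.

We need to find integers s, t > 0 such that s² + t² = 80.
Trying s = 4: t² = 80 - 4² = 80 - 16 = 64
t = 8
Check: 4² + 8² = 16 + 64 = 80 ✓

80 = 4² + 8²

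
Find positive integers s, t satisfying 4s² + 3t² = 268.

Try small values of s and check whether (268 - 4s²)/3 is a perfect square.
s = 8: 4·8² = 256, so 3t² = 268 - 256 = 12, giving t² = 4, t = 2.
Check: 4·8² + 3·2² = 256 + 12 = 268 ✓

s = 8, t = 2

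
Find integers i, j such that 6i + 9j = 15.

Step 1: Check solvability.
gcd(6, 9) = 3
Since 3 divides 15, solutions exist.

Step 2: Apply extended Euclidean algorithm to find gcd.
We find integers such that 6*x0 + 9*y0 = 3

Step 3: Scale the particular solution.
Multiply by 15/3 = 5:
i = -5, j = 5

Step 4: Verify.
6*(-5) + 9*(5) = 15 = 15 ✓

i = -5, j = 5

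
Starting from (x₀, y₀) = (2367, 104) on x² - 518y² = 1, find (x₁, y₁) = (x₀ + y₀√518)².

Solutions to x² - Dy² = 1 are generated by powers of (x₀ + y₀√D).
The next solution satisfies x₁ + y₁√518 = (x₀ + y₀√518)², giving:
x₁ = x₀² + 518y₀² = 2367² + 518·104² = 5602689 + 5602688 = 11205377
y₁ = 2x₀y₀ = 2·2367·104 = 492336

Verify: 11205377² - 518·492336² = 125560473712129 - 125560473712128 = 1 ✓

x = 11205377, y = 492336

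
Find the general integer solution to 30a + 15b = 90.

Step 1: Compute gcd(30, 15) = 15.
Since 15 divides 90, solutions exist.

Step 2: Find a particular solution using extended Euclidean algorithm.
We get a₀ = 0, b₀ = 6.
Check: 30*0 + 15*6 = 90 = 90 ✓

Step 3: Write the general solution.
a = 0 + (15/15)t = 0 + 1t
b = 6 - (30/15)t = 6 - 2t
for any integer t.

a = 0 + 1t, b = 6 - 2t for integer t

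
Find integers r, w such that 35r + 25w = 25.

Step 1: Check solvability.
gcd(35, 25) = 5
Since 5 divides 25, solutions exist.

Step 2: Apply extended Euclidean algorithm to find gcd.
We find integers such that 35*x0 + 25*y0 = 5

Step 3: Scale the particular solution.
Multiply by 25/5 = 5:
r = -10, w = 15

Step 4: Verify.
35*(-10) + 25*(15) = 25 = 25 ✓

r = -10, w = 15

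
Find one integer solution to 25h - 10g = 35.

Step 1: Check solvability.
gcd(25, 10) = 5
Since 5 divides 35, solutions exist.

Step 2: Apply extended Euclidean algorithm to find gcd.
We find integers such that 25*x0 + 10*y0 = 5

Step 3: Scale the particular solution.
Multiply by 35/5 = 7:
h = 7, g = 14

Step 4: Verify.
25*(7) - 10*(14) = 35 = 35 ✓

h = 7, g = 14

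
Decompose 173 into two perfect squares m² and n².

We need to find integers m, n > 0 such that m² + n² = 173.
Trying m = 2: n² = 173 - 2² = 173 - 4 = 169
n = 13
Check: 2² + 13² = 4 + 169 = 173 ✓

173 = 2² + 13²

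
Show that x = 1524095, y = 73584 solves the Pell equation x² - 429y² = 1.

Compute x² = 1524095² = 2322865569025
Compute 429y² = 429·73584² = 429·5414605056 = 2322865569024
x² - 429y² = 2322865569025 - 2322865569024 = 1
Since this equals 1, (1524095, 73584) is a solution.

Yes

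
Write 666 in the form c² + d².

We need to find integers c, d > 0 such that c² + d² = 666.
Trying c = 15: d² = 666 - 15² = 666 - 225 = 441
d = 21
Check: 15² + 21² = 225 + 441 = 666 ✓

666 = 15² + 21²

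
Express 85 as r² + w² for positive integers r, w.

We need to find integers r, w > 0 such that r² + w² = 85.
Trying r = 2: w² = 85 - 2² = 85 - 4 = 81
w = 9
Check: 2² + 9² = 4 + 81 = 85 ✓

85 = 2² + 9²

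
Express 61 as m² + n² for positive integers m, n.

We need to find integers m, n > 0 such that m² + n² = 61.
Trying m = 5: n² = 61 - 5² = 61 - 25 = 36
n = 6
Check: 5² + 6² = 25 + 36 = 61 ✓

61 = 5² + 6²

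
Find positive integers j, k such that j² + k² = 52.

Search for j with 52 - j² a perfect square.
j = 4: 52 - 4² = 52 - 16 = 36 = 6² ✓
So j = 4, k = 6.

j = 4, k = 6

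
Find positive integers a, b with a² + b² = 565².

We need a² + b² = 565² = 319225.
Trying: 493² + 276² = 243049 + 76176 = 319225 ✓

(493, 276, 565)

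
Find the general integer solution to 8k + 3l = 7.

Step 1: Compute gcd(8, 3) = 1.
Since 1 divides 7, solutions exist.

Step 2: Find a particular solution using extended Euclidean algorithm.
We get k₀ = -7, l₀ = 21.
Check: 8*-7 + 3*21 = 7 = 7 ✓

Step 3: Write the general solution.
k = -7 + (3/1)t = -7 + 3t
l = 21 - (8/1)t = 21 - 8t
for any integer t.

k = -7 + 3t, l = 21 - 8t for integer t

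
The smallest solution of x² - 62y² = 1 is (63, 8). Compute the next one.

Solutions to x² - Dy² = 1 are generated by powers of (x₀ + y₀√D).
The next solution satisfies x₁ + y₁√62 = (x₀ + y₀√62)², giving:
x₁ = x₀² + 62y₀² = 63² + 62·8² = 3969 + 3968 = 7937
y₁ = 2x₀y₀ = 2·63·8 = 1008

Verify: 7937² - 62·1008² = 62995969 - 62995968 = 1 ✓

x = 7937, y = 1008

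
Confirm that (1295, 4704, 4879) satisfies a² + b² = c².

Compute a² + b² = 1295² + 4704² = 1677025 + 22127616 = 23804641
Compute c² = 4879² = 23804641
Since 23804641 = 23804641, confirmed.

Yes, it is a Pythagorean triple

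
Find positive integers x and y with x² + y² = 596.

We need to find integers x, y > 0 such that x² + y² = 596.
Trying x = 14: y² = 596 - 14² = 596 - 196 = 400
y = 20
Check: 14² + 20² = 196 + 400 = 596 ✓

596 = 14² + 20²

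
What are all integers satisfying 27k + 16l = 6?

Step 1: Compute gcd(27, 16) = 1.
Since 1 divides 6, solutions exist.

Step 2: Find a particular solution using extended Euclidean algorithm.
We get k₀ = 18, l₀ = -30.
Check: 27*18 + 16*-30 = 6 = 6 ✓

Step 3: Write the general solution.
k = 18 + (16/1)t = 18 + 16t
l = -30 - (27/1)t = -30 - 27t
for any integer t.

k = 18 + 16t, l = -30 - 27t for integer t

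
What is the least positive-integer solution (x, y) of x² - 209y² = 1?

We seek the smallest positive integers (x, y) with x² - 209y² = 1, i.e., x² = 209y² + 1.
Try successive y values:
y = 1: x² = 209·1² + 1 = 210, not a perfect square
y = 2: x² = 209·2² + 1 = 837, not a perfect square
y = 3: x² = 209·3² + 1 = 1882, not a perfect square
... continuing the search (or via continued fractions) ...
y = 3220: x² = 209·3220² + 1 = 2166995601, x = 46551 ✓

Verify: 46551² - 209·3220² = 2166995601 - 2166995600 = 1 ✓

x = 46551, y = 3220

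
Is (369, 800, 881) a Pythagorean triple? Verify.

Compute a² + b² = 369² + 800² = 136161 + 640000 = 776161
Compute c² = 881² = 776161
Since 776161 = 776161, confirmed.

Yes, it is a Pythagorean triple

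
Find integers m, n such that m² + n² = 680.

We need to find integers m, n > 0 such that m² + n² = 680.
Trying m = 2: n² = 680 - 2² = 680 - 4 = 676
n = 26
Check: 2² + 26² = 4 + 676 = 680 ✓

680 = 2² + 26²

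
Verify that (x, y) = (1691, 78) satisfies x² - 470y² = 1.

Compute x² = 1691² = 2859481
Compute 470y² = 470·78² = 470·6084 = 2859480
x² - 470y² = 2859481 - 2859480 = 1
Since this equals 1, (1691, 78) is a solution.

Yes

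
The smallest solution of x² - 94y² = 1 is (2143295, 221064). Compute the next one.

Solutions to x² - Dy² = 1 are generated by powers of (x₀ + y₀√D).
The next solution satisfies x₁ + y₁√94 = (x₀ + y₀√94)², giving:
x₁ = x₀² + 94y₀² = 2143295² + 94·221064² = 4593713457025 + 4593713457024 = 9187426914049
y₁ = 2x₀y₀ = 2·2143295·221064 = 947610731760

Verify: 9187426914049² - 94·947610731760² = 84408813300991931233574401 - 84408813300991931233574400 = 1 ✓

x = 9187426914049, y = 947610731760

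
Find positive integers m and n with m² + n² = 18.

We need to find integers m, n > 0 such that m² + n² = 18.
Trying m = 3: n² = 18 - 3² = 18 - 9 = 9
n = 3
Check: 3² + 3² = 9 + 9 = 18 ✓

18 = 3² + 3²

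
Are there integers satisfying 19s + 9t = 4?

Step 1: Compute gcd(19, 9).
gcd(19, 9) = 1

Step 2: Check divisibility.
Does 1 divide 4? 4 = 1 x 4, so yes.

By the theorem on linear Diophantine equations, 19s + 9t = 4 has integer solutions if and only if gcd(19, 9) divides 4. Since 1 | 4, solutions exist.

Yes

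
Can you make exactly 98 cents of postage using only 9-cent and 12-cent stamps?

We need non-negative x, y with 9x + 12y = 98.
gcd(9, 12) = 3, and 3 does not divide 98.
No integer solutions exist, so certainly no non-negative ones.

No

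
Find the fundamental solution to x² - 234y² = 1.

We seek the smallest positive integers (x, y) with x² - 234y² = 1, i.e., x² = 234y² + 1.
Try successive y values:
y = 1: x² = 234·1² + 1 = 235, not a perfect square
y = 2: x² = 234·2² + 1 = 937, not a perfect square
y = 3: x² = 234·3² + 1 = 2107, not a perfect square
... continuing the search (or via continued fractions) ...
y = 340: x² = 234·340² + 1 = 27050401, x = 5201 ✓

Verify: 5201² - 234·340² = 27050401 - 27050400 = 1 ✓

x = 5201, y = 340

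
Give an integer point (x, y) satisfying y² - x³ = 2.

Try small integer x values and check whether x³ + 2 is a perfect square.
x = -1: x³ + 2 = -1³ + 2 = -1 + 2 = 1
Is 1 a perfect square? 1² = 1 ✓
So (x, y) = (-1, 1) is a solution.

x = -1, y = 1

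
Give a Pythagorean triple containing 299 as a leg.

We need the other leg and hypotenuse such that 299² + x² = c².
Take x = 180, c = 349: 299² + 180² = 89401 + 32400 = 121801 = 349² ✓
Triple: (299, 180, 349)

(299, 180, 349)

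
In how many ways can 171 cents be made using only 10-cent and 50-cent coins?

We need non-negative integers (x, y) with 10x + 50y = 171.
For each x from 0 to 17, check if (171 - 10x) is a non-negative multiple of 50.
Solutions (x, y): none
Count: 0

0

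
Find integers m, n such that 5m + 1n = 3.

Step 1: Check solvability.
gcd(5, 1) = 1
Since 1 divides 3, solutions exist.

Step 2: Apply extended Euclidean algorithm to find gcd.
We find integers such that 5*x0 + 1*y0 = 1

Step 3: Scale the particular solution.
Multiply by 3/1 = 3:
m = 0, n = 3

Step 4: Verify.
5*(0) + 1*(3) = 3 = 3 ✓

m = 0, n = 3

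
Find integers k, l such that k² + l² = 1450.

We need to find integers k, l > 0 such that k² + l² = 1450.
Trying k = 9: l² = 1450 - 9² = 1450 - 81 = 1369
l = 37
Check: 9² + 37² = 81 + 1369 = 1450 ✓

1450 = 9² + 37²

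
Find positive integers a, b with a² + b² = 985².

We need a² + b² = 985² = 970225.
Trying: 697² + 696² = 485809 + 484416 = 970225 ✓

(697, 696, 985)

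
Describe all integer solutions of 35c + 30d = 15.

Step 1: Compute gcd(35, 30) = 5.
Since 5 divides 15, solutions exist.

Step 2: Find a particular solution using extended Euclidean algorithm.
We get c₀ = 3, d₀ = -3.
Check: 35*3 + 30*-3 = 15 = 15 ✓

Step 3: Write the general solution.
c = 3 + (30/5)t = 3 + 6t
d = -3 - (35/5)t = -3 - 7t
for any integer t.

c = 3 + 6t, d = -3 - 7t for integer t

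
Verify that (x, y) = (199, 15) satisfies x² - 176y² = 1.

Compute x² = 199² = 39601
Compute 176y² = 176·15² = 176·225 = 39600
x² - 176y² = 39601 - 39600 = 1
Since this equals 1, (199, 15) is a solution.

Yes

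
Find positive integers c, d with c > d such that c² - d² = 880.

Factor: c² - d² = (c+d)(c-d) = 880.
We need two factors of 880 with the same parity.
Use c+d = 440 and c-d = 2 (product 440·2 = 880).
Adding: 2c = 442, so c = 221.
Subtracting: 2d = 438, so d = 219.
Check: 221² - 219² = 48841 - 47961 = 880 ✓

c = 221, d = 219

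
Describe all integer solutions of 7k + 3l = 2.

Step 1: Compute gcd(7, 3) = 1.
Since 1 divides 2, solutions exist.

Step 2: Find a particular solution using extended Euclidean algorithm.
We get k₀ = 2, l₀ = -4.
Check: 7*2 + 3*-4 = 2 = 2 ✓

Step 3: Write the general solution.
k = 2 + (3/1)t = 2 + 3t
l = -4 - (7/1)t = -4 - 7t
for any integer t.

k = 2 + 3t, l = -4 - 7t for integer t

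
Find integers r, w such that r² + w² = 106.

We need to find integers r, w > 0 such that r² + w² = 106.
Trying r = 5: w² = 106 - 5² = 106 - 25 = 81
w = 9
Check: 5² + 9² = 25 + 81 = 106 ✓

106 = 5² + 9²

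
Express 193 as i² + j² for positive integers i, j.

We need to find integers i, j > 0 such that i² + j² = 193.
Trying i = 7: j² = 193 - 7² = 193 - 49 = 144
j = 12
Check: 7² + 12² = 49 + 144 = 193 ✓

193 = 7² + 12²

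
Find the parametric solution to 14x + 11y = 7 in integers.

Step 1: Compute gcd(14, 11) = 1.
Since 1 divides 7, solutions exist.

Step 2: Find a particular solution using extended Euclidean algorithm.
We get x₀ = 28, y₀ = -35.
Check: 14*28 + 11*-35 = 7 = 7 ✓

Step 3: Write the general solution.
x = 28 + (11/1)t = 28 + 11t
y = -35 - (14/1)t = -35 - 14t
for any integer t.

x = 28 + 11t, y = -35 - 14t for integer t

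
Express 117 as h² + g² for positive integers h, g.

We need to find integers h, g > 0 such that h² + g² = 117.
Trying h = 6: g² = 117 - 6² = 117 - 36 = 81
g = 9
Check: 6² + 9² = 36 + 81 = 117 ✓

117 = 6² + 9²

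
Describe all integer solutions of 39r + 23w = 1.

Step 1: Compute gcd(39, 23) = 1.
Since 1 divides 1, solutions exist.

Step 2: Find a particular solution using extended Euclidean algorithm.
We get r₀ = -10, w₀ = 17.
Check: 39*-10 + 23*17 = 1 = 1 ✓

Step 3: Write the general solution.
r = -10 + (23/1)t = -10 + 23t
w = 17 - (39/1)t = 17 - 39t
for any integer t.

r = -10 + 23t, w = 17 - 39t for integer t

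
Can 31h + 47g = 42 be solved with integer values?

Step 1: Compute gcd(31, 47).
gcd(31, 47) = 1

Step 2: Check divisibility.
Does 1 divide 42? 42 = 1 x 42, so yes.

By the theorem on linear Diophantine equations, 31h + 47g = 42 has integer solutions if and only if gcd(31, 47) divides 42. Since 1 | 42, solutions exist.

Yes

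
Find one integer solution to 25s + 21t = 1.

Step 1: Check solvability.
gcd(25, 21) = 1
Since 1 divides 1, solutions exist.

Step 2: Apply extended Euclidean algorithm to find gcd.
We find integers such that 25*x0 + 21*y0 = 1

Step 3: Scale the particular solution.
Multiply by 1/1 = 1:
s = -5, t = 6

Step 4: Verify.
25*(-5) + 21*(6) = 1 = 1 ✓

s = -5, t = 6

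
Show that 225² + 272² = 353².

Compute a² + b² = 225² + 272² = 50625 + 73984 = 124609
Compute c² = 353² = 124609
Since 124609 = 124609, confirmed.

Yes, it is a Pythagorean triple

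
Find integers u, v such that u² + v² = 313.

We need to find integers u, v > 0 such that u² + v² = 313.
Trying u = 12: v² = 313 - 12² = 313 - 144 = 169
v = 13
Check: 12² + 13² = 144 + 169 = 313 ✓

313 = 12² + 13²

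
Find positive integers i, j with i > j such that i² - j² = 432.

Factor: i² - j² = (i+j)(i-j) = 432.
We need two factors of 432 with the same parity.
Use i+j = 216 and i-j = 2 (product 216·2 = 432).
Adding: 2i = 218, so i = 109.
Subtracting: 2j = 214, so j = 107.
Check: 109² - 107² = 11881 - 11449 = 432 ✓

i = 109, j = 107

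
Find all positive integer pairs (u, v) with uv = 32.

The positive divisors of 32 are: 1, 2, 4, 8, 16, 32.
Each divisor d gives the pair (d, 32/d):
(1, 32), (2, 16), (4, 8), (8, 4), (16, 2), (32, 1)

(1, 32), (2, 16), (4, 8), (8, 4), (16, 2), (32, 1)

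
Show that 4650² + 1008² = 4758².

Compute a² + b² = 4650² + 1008² = 21622500 + 1016064 = 22638564
Compute c² = 4758² = 22638564
Since 22638564 = 22638564, confirmed.

Yes, it is a Pythagorean triple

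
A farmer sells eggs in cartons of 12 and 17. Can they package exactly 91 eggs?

We need non-negative a, b with 12a + 17b = 91.
gcd(12, 17) = 1 divides 91, but no a in [0, 7] gives non-negative b.

No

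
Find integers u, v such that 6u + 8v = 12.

Step 1: Check solvability.
gcd(6, 8) = 2
Since 2 divides 12, solutions exist.

Step 2: Apply extended Euclidean algorithm to find gcd.
We find integers such that 6*x0 + 8*y0 = 2

Step 3: Scale the particular solution.
Multiply by 12/2 = 6:
u = -6, v = 6

Step 4: Verify.
6*(-6) + 8*(6) = 12 = 12 ✓

u = -6, v = 6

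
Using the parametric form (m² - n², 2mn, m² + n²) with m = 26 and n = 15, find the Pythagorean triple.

a = m² - n² = 26² - 15² = 676 - 225 = 451
b = 2mn = 2·26·15 = 780
c = m² + n² = 676 + 225 = 901
Verify: 451² + 780² = 203401 + 608400 = 811801 = 901² ✓

(451, 780, 901)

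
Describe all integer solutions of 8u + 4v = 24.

Step 1: Compute gcd(8, 4) = 4.
Since 4 divides 24, solutions exist.

Step 2: Find a particular solution using extended Euclidean algorithm.
We get u₀ = 0, v₀ = 6.
Check: 8*0 + 4*6 = 24 = 24 ✓

Step 3: Write the general solution.
u = 0 + (4/4)t = 0 + 1t
v = 6 - (8/4)t = 6 - 2t
for any integer t.

u = 0 + 1t, v = 6 - 2t for integer t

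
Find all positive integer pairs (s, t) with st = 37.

The positive divisors of 37 are: 1, 37.
Each divisor d gives the pair (d, 37/d):
(1, 37), (37, 1)

(1, 37), (37, 1)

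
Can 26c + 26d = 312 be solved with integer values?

Step 1: Compute gcd(26, 26).
gcd(26, 26) = 26

Step 2: Check divisibility.
Does 26 divide 312? 312 = 26 x 12, so yes.

By the theorem on linear Diophantine equations, 26c + 26d = 312 has integer solutions if and only if gcd(26, 26) divides 312. Since 26 | 312, solutions exist.

Yes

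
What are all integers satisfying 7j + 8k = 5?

Step 1: Compute gcd(7, 8) = 1.
Since 1 divides 5, solutions exist.

Step 2: Find a particular solution using extended Euclidean algorithm.
We get j₀ = -5, k₀ = 5.
Check: 7*-5 + 8*5 = 5 = 5 ✓

Step 3: Write the general solution.
j = -5 + (8/1)t = -5 + 8t
k = 5 - (7/1)t = 5 - 7t
for any integer t.

j = -5 + 8t, k = 5 - 7t for integer t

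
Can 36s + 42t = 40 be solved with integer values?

Step 1: Compute gcd(36, 42).
gcd(36, 42) = 6

Step 2: Check divisibility.
Does 6 divide 40? 40 = 6 x 6 + 4, so no.

By the theorem on linear Diophantine equations, 36s + 42t = 40 has integer solutions if and only if gcd(36, 42) divides 40. Since 6 does not divide 40, no solutions exist.

No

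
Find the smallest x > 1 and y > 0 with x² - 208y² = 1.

We seek the smallest positive integers (x, y) with x² - 208y² = 1, i.e., x² = 208y² + 1.
Try successive y values:
y = 1: x² = 208·1² + 1 = 209, not a perfect square
y = 2: x² = 208·2² + 1 = 833, not a perfect square
y = 3: x² = 208·3² + 1 = 1873, not a perfect square
... continuing the search (or via continued fractions) ...
y = 45: x² = 208·45² + 1 = 421201, x = 649 ✓

Verify: 649² - 208·45² = 421201 - 421200 = 1 ✓

x = 649, y = 45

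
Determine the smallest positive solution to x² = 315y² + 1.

We seek the smallest positive integers (x, y) with x² - 315y² = 1, i.e., x² = 315y² + 1.
Try successive y values:
y = 1: x² = 315·1² + 1 = 316, not a perfect square
y = 2: x² = 315·2² + 1 = 1261, not a perfect square
y = 3: x² = 315·3² + 1 = 2836, not a perfect square
... continuing the search (or via continued fractions) ...
y = 4: x² = 315·4² + 1 = 5041, x = 71 ✓

Verify: 71² - 315·4² = 5041 - 5040 = 1 ✓

x = 71, y = 4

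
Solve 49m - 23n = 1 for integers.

Step 1: Check solvability.
gcd(49, 23) = 1
Since 1 divides 1, solutions exist.

Step 2: Apply extended Euclidean algorithm to find gcd.
We find integers such that 49*x0 + 23*y0 = 1

Step 3: Scale the particular solution.
Multiply by 1/1 = 1:
m = 8, n = 17

Step 4: Verify.
49*(8) - 23*(17) = 1 = 1 ✓

m = 8, n = 17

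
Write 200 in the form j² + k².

We need to find integers j, k > 0 such that j² + k² = 200.
Trying j = 2: k² = 200 - 2² = 200 - 4 = 196
k = 14
Check: 2² + 14² = 4 + 196 = 200 ✓

200 = 2² + 14²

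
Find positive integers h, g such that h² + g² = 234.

Search for h with 234 - h² a perfect square.
h = 3: 234 - 3² = 234 - 9 = 225 = 15² ✓
So h = 3, g = 15.

h = 3, g = 15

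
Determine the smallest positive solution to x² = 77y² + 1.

We seek the smallest positive integers (x, y) with x² - 77y² = 1, i.e., x² = 77y² + 1.
Try successive y values:
y = 1: x² = 77·1² + 1 = 78, not a perfect square
y = 2: x² = 77·2² + 1 = 309, not a perfect square
y = 3: x² = 77·3² + 1 = 694, not a perfect square
... continuing the search (or via continued fractions) ...
y = 40: x² = 77·40² + 1 = 123201, x = 351 ✓

Verify: 351² - 77·40² = 123201 - 123200 = 1 ✓

x = 351, y = 40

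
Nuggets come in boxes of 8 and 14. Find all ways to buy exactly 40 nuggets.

We need non-negative integers (x, y) with 8x + 14y = 40.
For each x in 0..5, check if 40 - 8x is a non-negative multiple of 14.
x = 5: 14y = 0, y = 0 ✓

(5 boxes of 8, 0 boxes of 14)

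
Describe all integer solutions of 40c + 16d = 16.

Step 1: Compute gcd(40, 16) = 8.
Since 8 divides 16, solutions exist.

Step 2: Find a particular solution using extended Euclidean algorithm.
We get c₀ = 2, d₀ = -4.
Check: 40*2 + 16*-4 = 16 = 16 ✓

Step 3: Write the general solution.
c = 2 + (16/8)t = 2 + 2t
d = -4 - (40/8)t = -4 - 5t
for any integer t.

c = 2 + 2t, d = -4 - 5t for integer t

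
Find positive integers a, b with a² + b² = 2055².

We need a² + b² = 2055² = 4223025.
Trying: 2001² + 468² = 4004001 + 219024 = 4223025 ✓

(2001, 468, 2055)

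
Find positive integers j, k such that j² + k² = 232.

Search for j with 232 - j² a perfect square.
j = 6: 232 - 6² = 232 - 36 = 196 = 14² ✓
So j = 6, k = 14.

j = 6, k = 14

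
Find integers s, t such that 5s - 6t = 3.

Step 1: Check solvability.
gcd(5, 6) = 1
Since 1 divides 3, solutions exist.

Step 2: Apply extended Euclidean algorithm to find gcd.
We find integers such that 5*x0 + 6*y0 = 1

Step 3: Scale the particular solution.
Multiply by 3/1 = 3:
s = -3, t = -3

Step 4: Verify.
5*(-3) - 6*(-3) = 3 = 3 ✓

s = -3, t = -3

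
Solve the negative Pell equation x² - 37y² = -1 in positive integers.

We need x² = 37y² - 1. Try successive y:
y = 1: x² = 37·1² - 1 = 36 = 6² ✓
Check: 6² - 37·1² = 36 - 37 = -1 ✓

x = 6, y = 1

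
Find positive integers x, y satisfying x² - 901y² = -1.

We need x² = 901y² - 1. Try successive y:
y = 1: x² = 901·1² - 1 = 900 = 30² ✓
Check: 30² - 901·1² = 900 - 901 = -1 ✓

x = 30, y = 1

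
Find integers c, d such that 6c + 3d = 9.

Step 1: Check solvability.
gcd(6, 3) = 3
Since 3 divides 9, solutions exist.

Step 2: Apply extended Euclidean algorithm to find gcd.
We find integers such that 6*x0 + 3*y0 = 3

Step 3: Scale the particular solution.
Multiply by 9/3 = 3:
c = 0, d = 3

Step 4: Verify.
6*(0) + 3*(3) = 9 = 9 ✓

c = 0, d = 3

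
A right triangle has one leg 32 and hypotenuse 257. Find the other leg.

a² = c² - b² = 66049 - 1024 = 65025
a = 255

255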